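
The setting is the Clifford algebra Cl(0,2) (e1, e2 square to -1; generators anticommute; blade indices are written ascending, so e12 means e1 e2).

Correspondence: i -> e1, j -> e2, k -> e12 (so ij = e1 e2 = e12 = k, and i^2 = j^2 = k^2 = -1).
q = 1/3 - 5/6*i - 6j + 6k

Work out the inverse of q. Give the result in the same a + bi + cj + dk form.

In blades: q = 1/3 - 5/6*e1 - 6*e2 + 6*e12.
With qbar = 1/3 + 5/6*e1 + 6*e2 - 6*e12 (scalar fixed, mapped units negated), q qbar = 2621/36 (the sum of squared coefficients), so q^-1 = qbar / (2621/36) = 12/2621 + 30/2621*e1 + 216/2621*e2 - 216/2621*e12; translating back:
Answer: 12/2621 + 30/2621*i + 216/2621*j - 216/2621*k


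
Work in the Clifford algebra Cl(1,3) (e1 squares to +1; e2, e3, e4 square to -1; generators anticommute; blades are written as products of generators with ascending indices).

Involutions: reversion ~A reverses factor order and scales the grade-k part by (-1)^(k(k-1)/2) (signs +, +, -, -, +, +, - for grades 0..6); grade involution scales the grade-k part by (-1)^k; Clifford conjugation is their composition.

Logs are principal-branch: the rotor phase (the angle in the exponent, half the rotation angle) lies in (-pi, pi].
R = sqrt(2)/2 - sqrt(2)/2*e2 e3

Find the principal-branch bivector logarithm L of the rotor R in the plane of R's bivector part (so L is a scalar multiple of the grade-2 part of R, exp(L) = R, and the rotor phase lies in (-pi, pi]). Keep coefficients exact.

The scalar part of R is sqrt(2)/2, so the principal-branch rotor phase is pinned; divide the bivector part by its sine to get the unit plane — L is the phase times that plane.
Concretely: cos(phase) = sqrt(2)/2 gives phase = ±pi/4, and since phase/sin(phase) is even the sign is immaterial: L = (phase/sin(phase)) * <R>_2 = (sqrt(2)*pi/4) * <R>_2.
Answer: -pi/4*e2 e3


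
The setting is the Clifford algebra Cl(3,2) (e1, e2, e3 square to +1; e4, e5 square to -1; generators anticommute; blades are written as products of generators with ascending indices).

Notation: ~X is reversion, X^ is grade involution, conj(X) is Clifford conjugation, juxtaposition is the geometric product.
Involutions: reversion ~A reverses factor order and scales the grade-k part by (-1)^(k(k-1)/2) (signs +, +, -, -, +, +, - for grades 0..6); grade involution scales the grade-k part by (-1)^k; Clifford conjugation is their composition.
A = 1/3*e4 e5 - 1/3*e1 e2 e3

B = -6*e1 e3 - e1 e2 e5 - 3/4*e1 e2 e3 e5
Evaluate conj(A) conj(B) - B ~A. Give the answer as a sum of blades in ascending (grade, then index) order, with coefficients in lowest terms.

first term: -2*e2 - 1/4*e5 - 1/3*e3 e5 - 1/3*e1 e2 e4 - 1/4*e1 e2 e3 e4 - 2*e1 e3 e4 e5
second term: -2*e2 - 1/4*e5 - 1/3*e3 e5 + 1/3*e1 e2 e4 + 1/4*e1 e2 e3 e4 + 2*e1 e3 e4 e5
Answer: -2/3*e1 e2 e4 - 1/2*e1 e2 e3 e4 - 4*e1 e3 e4 e5


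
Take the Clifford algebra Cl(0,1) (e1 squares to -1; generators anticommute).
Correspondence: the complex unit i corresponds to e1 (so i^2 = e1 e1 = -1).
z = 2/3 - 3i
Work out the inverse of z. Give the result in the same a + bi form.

In blades: z = 2/3 - 3*e1.
With qbar = 2/3 + 3*e1 (scalar fixed, mapped units negated), z qbar = 85/9 (the sum of squared coefficients), so z^-1 = qbar / (85/9) = 6/85 + 27/85*e1; translating back:
Answer: 6/85 + 27/85*i


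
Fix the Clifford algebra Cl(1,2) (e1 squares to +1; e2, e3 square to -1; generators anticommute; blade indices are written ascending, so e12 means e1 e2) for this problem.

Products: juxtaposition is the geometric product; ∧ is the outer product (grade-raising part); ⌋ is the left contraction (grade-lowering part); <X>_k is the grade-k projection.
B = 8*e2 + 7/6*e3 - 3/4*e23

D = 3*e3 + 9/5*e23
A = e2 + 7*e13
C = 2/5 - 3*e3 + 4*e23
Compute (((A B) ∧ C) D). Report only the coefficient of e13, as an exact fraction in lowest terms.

step 1: -8 - 49/6*e1 + 3/4*e3 - 21/4*e12 + 7/6*e23 - 56*e123
step 2: -16/5 - 49/15*e1 + 243/10*e3 - 21/10*e12 + 49/2*e13 - 473/15*e23 - 2359/60*e123
step 3: -807/50 - 273/100*e1 + 6917/50*e2 - 48/5*e3 + 3241/20*e12 - 301/50*e13 - 144/25*e23 - 609/50*e123
Answer: -301/50


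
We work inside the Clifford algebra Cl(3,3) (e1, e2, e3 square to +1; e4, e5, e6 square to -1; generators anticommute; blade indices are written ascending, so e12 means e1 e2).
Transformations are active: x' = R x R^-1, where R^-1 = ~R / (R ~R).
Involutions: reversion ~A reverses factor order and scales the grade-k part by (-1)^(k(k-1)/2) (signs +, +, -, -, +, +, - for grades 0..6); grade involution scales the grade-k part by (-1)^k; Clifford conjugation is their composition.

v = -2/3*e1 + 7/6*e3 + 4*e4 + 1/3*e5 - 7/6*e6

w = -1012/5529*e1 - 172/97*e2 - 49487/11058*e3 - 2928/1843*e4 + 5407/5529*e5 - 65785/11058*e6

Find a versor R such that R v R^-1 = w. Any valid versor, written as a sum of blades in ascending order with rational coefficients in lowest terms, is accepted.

Key observation: q(v) = q(w) = -47/3 (sandwiches preserve the norm), so R = v + w = -1566/1843*e1 - 172/97*e2 - 18293/5529*e3 + 4444/1843*e4 + 7250/5529*e5 - 39343/5529*e6 works whenever it is invertible — the component of v along it is kept and (v - w)/2 reverses, sending v to w.
Answer: -1566/1843*e1 - 172/97*e2 - 18293/5529*e3 + 4444/1843*e4 + 7250/5529*e5 - 39343/5529*e6


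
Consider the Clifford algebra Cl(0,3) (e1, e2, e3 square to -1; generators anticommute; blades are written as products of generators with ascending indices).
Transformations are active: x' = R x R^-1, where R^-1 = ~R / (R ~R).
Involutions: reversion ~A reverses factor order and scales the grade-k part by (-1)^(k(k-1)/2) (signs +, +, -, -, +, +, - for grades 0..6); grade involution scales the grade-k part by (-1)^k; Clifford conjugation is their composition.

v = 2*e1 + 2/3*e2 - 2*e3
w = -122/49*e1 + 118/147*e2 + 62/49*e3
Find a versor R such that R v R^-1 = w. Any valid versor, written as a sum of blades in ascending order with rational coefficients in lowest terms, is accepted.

Since q(v) = q(w) = -76/9, the sum R = v + w = -24/49*e1 + 72/49*e2 - 36/49*e3 does the job whenever invertible.
Answer: -24/49*e1 + 72/49*e2 - 36/49*e3


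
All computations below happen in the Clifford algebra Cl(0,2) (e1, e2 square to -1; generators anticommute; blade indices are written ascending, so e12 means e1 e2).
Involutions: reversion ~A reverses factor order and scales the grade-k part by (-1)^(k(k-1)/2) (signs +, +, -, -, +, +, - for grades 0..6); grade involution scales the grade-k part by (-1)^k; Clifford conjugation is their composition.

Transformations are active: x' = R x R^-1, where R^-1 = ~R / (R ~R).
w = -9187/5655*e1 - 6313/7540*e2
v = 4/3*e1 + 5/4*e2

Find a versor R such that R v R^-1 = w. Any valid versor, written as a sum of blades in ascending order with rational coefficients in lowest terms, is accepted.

A norm check does it: q(v) = q(w) = -481/144, hence R = v + w = -549/1885*e1 + 778/1885*e2 realises the map — parallel part kept, (v - w)/2 negated, v carried to w.
Answer: -549/1885*e1 + 778/1885*e2


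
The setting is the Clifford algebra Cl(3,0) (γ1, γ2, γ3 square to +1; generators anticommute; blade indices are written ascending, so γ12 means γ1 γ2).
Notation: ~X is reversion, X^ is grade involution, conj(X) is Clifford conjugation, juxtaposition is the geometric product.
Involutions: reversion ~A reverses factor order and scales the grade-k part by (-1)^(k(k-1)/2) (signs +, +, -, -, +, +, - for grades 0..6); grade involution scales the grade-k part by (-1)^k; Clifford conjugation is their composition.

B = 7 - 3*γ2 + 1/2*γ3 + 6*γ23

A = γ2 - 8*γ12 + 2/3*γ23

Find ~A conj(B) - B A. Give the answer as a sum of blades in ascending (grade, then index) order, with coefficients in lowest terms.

first term: -1 + 24*γ1 + 22/3*γ2 - 4*γ3 + 56*γ12 - 48*γ13 - 31/6*γ23 - 4*γ123
second term: -7 - 24*γ1 + 20/3*γ2 - 8*γ3 - 56*γ12 + 48*γ13 + 25/6*γ23 - 4*γ123
Answer: 6 + 48*γ1 + 2/3*γ2 + 4*γ3 + 112*γ12 - 96*γ13 - 28/3*γ23


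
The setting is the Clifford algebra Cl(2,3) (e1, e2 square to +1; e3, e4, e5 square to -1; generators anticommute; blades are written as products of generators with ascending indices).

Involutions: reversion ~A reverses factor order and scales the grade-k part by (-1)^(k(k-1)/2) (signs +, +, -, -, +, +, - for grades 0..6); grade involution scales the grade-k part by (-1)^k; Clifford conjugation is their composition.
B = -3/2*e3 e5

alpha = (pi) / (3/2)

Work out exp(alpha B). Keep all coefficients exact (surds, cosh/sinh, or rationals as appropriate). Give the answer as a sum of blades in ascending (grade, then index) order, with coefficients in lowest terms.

B^2 = (-3/2)^2*(e3 e5)^2 = 9/4*(-1) = -9/4 (a basis 2-blade squares to minus the product of its generators' squares).
B^2 = -9/4 — a negative square means the series sums to a rotation: l = 3/2, alpha*l = pi, so exp(alpha B) = cos(pi) + (sin(pi)/(3/2))*B = -1 + (0)*B.
Answer: -1


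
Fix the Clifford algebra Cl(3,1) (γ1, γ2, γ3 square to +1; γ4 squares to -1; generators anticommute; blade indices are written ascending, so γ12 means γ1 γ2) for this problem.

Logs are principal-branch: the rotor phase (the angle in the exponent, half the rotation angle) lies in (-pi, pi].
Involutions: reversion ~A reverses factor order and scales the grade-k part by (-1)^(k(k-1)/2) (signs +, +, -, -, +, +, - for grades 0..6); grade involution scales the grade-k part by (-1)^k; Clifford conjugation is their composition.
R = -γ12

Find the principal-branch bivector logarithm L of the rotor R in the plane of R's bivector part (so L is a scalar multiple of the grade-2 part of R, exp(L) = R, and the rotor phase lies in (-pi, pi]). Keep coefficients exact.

The scalar part of R is 0, so the principal-branch rotor phase is pinned; divide the bivector part by its sine to get the unit plane — L is the phase times that plane.
Concretely: cos(phase) = 0 gives phase = ±pi/2, and since phase/sin(phase) is even the sign is immaterial: L = (phase/sin(phase)) * <R>_2 = (pi/2) * <R>_2.
Answer: -pi/2*γ12


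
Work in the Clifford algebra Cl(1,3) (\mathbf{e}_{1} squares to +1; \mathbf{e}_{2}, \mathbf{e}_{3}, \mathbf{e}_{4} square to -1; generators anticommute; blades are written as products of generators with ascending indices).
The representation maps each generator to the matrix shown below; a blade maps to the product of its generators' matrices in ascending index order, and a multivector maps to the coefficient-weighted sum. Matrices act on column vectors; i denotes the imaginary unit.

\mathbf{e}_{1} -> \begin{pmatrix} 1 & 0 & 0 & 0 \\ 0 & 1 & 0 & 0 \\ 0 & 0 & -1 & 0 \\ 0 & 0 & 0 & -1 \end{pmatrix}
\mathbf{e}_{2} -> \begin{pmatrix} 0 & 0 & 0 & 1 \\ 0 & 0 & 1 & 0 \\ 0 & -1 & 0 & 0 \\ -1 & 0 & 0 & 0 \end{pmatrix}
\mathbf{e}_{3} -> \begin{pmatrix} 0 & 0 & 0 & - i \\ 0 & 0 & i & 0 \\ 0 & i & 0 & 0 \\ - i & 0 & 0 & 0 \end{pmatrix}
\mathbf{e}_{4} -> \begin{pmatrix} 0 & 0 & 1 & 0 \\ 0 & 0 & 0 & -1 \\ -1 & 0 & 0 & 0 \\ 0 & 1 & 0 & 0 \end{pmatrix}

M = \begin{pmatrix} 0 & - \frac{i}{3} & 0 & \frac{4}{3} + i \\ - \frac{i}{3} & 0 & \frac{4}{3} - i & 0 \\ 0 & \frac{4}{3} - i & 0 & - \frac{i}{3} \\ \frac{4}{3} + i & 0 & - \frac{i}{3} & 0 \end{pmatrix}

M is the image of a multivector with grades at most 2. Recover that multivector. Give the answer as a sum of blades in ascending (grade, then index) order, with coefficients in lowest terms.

Method: the blade images are trace-orthogonal — tr(rho(e_A) rho(e_B)^-1) = 4 if A = B and 0 otherwise — and rho(e_A)^-1 = (e_A)^2 * rho(e_A) with (e_A)^2 = +1 or -1, so the coefficient of e_A in the preimage is (e_A)^2 * tr(M rho(e_A))/4.
Nonzero projections over blades of grade <= 2: e_{3}: (e_{3})^2 = -1, tr(M rho(e_{3})) = 4, coefficient -1; e_{1} e_{2}: (e_{1} e_{2})^2 = +1, tr(M rho(e_{1} e_{2})) = \frac{16}{3}, coefficient \frac{4}{3}; e_{3} e_{4}: (e_{3} e_{4})^2 = -1, tr(M rho(e_{3} e_{4})) = - \frac{4}{3}, coefficient \frac{1}{3}. Every other blade of grade <= 2 projects to 0.
Answer: -e_{3} + \frac{4}{3} e_{1} e_{2} + \frac{1}{3} e_{3} e_{4}


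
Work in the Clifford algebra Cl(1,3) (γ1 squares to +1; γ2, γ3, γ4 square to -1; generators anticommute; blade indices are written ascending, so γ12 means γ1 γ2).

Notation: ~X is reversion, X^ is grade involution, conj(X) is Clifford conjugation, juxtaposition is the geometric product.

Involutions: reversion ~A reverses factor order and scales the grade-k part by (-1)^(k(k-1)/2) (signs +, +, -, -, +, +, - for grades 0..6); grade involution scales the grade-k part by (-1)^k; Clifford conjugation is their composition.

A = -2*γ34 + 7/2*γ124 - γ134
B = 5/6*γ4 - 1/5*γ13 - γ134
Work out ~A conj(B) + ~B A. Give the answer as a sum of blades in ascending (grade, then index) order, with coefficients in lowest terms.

first term: 1 + 2*γ1 + 5/3*γ3 + 1/5*γ4 - 35/12*γ12 + 5/6*γ13 + 2/5*γ14 + 7/2*γ23 + 7/10*γ234
second term: 1 + 2*γ1 - 5/3*γ3 - 1/5*γ4 - 35/12*γ12 + 5/6*γ13 + 2/5*γ14 - 7/2*γ23 + 7/10*γ234
Answer: 2 + 4*γ1 - 35/6*γ12 + 5/3*γ13 + 4/5*γ14 + 7/5*γ234


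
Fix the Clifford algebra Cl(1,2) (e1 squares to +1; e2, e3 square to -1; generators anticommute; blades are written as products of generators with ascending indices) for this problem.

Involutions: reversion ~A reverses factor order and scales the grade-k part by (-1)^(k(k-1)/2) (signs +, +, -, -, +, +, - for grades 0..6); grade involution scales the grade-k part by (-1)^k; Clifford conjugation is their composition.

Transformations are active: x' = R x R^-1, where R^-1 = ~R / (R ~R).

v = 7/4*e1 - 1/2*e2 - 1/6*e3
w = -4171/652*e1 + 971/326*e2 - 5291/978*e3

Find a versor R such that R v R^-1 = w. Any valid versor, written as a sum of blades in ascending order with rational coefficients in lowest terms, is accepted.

Equal squares first: v^2 = w^2 = 401/144. Then v + w = -1515/326*e1 + 404/163*e2 - 909/163*e3 is a versor taking v to w, provided it is invertible.
Answer: -1515/326*e1 + 404/163*e2 - 909/163*e3


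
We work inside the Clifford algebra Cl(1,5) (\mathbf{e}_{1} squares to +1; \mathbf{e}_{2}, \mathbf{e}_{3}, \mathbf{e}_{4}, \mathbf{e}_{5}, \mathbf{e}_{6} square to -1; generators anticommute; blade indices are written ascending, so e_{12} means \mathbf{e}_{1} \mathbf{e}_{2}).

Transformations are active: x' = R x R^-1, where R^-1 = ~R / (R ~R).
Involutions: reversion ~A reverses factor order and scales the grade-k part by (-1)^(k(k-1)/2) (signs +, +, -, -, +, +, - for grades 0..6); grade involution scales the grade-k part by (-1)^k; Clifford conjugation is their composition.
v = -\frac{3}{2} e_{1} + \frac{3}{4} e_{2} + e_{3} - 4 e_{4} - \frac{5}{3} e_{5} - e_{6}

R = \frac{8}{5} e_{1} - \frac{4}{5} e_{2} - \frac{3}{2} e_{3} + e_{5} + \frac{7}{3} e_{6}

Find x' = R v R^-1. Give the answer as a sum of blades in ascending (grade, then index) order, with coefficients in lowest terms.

~R = \frac{8}{5} e_{1} - \frac{4}{5} e_{2} - \frac{3}{2} e_{3} + e_{5} + \frac{7}{3} e_{6}, and R ~R = -\frac{6097}{900}, so R^-1 = ~R / (-\frac{6097}{900}).
R v = \frac{37}{10} - \frac{13}{20} e_{13} - \frac{32}{5} e_{14} - \frac{7}{6} e_{15} + \frac{19}{10} e_{16} + \frac{13}{40} e_{23} + \frac{16}{5} e_{24} + \frac{7}{12} e_{25} - \frac{19}{20} e_{26} + 6 e_{34} + \frac{3}{2} e_{35} - \frac{5}{6} e_{36} + 4 e_{45} + \frac{28}{3} e_{46} + \frac{26}{9} e_{56}
Answer: -\frac{3021}{12194} e_{1} + \frac{3021}{24388} e_{2} + \frac{3893}{6097} e_{3} + 4 e_{4} + \frac{10505}{18291} e_{5} - \frac{1349}{871} e_{6}


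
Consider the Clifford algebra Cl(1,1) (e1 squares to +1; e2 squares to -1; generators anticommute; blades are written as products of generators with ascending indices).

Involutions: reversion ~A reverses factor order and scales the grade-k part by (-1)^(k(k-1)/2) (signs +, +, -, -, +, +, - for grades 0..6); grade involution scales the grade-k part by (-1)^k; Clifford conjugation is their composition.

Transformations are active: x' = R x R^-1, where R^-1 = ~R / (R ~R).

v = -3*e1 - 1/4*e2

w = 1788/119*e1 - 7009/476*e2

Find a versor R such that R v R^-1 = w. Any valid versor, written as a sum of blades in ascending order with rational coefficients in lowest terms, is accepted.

The midline construction: v and w both square to 143/16, so reflecting in their sum 1431/119*e1 - 1782/119*e2 exchanges them.
Answer: 1431/119*e1 - 1782/119*e2


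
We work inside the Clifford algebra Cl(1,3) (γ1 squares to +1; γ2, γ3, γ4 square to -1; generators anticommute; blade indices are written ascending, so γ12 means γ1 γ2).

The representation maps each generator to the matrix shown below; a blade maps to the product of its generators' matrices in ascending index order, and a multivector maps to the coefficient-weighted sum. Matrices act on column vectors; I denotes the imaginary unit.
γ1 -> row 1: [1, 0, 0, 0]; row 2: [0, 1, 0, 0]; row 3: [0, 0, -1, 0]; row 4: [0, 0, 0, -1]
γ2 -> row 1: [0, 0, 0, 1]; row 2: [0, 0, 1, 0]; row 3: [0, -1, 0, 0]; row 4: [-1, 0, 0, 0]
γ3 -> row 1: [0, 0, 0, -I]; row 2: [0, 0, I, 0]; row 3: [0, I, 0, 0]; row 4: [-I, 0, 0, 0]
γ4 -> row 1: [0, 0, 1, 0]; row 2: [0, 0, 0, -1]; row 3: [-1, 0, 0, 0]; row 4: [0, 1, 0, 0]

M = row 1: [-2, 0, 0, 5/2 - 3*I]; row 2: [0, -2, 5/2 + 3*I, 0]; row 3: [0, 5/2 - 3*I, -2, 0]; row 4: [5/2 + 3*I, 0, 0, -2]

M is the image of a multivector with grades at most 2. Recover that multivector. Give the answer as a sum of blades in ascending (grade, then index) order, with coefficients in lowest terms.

Method: the blade images are trace-orthogonal — tr(rho(e_A) rho(e_B)^-1) = 4 if A = B and 0 otherwise — and rho(e_A)^-1 = (e_A)^2 * rho(e_A) with (e_A)^2 = +1 or -1, so the coefficient of e_A in the preimage is (e_A)^2 * tr(M rho(e_A))/4.
Nonzero projections over blades of grade <= 2: 1: (1)^2 = +1, tr(M 1) = -8, coefficient -2; γ12: (γ12)^2 = +1, tr(M rho(γ12)) = 10, coefficient 5/2; γ13: (γ13)^2 = +1, tr(M rho(γ13)) = 12, coefficient 3. Every other blade of grade <= 2 projects to 0.
Answer: -2 + 5/2*γ12 + 3*γ13


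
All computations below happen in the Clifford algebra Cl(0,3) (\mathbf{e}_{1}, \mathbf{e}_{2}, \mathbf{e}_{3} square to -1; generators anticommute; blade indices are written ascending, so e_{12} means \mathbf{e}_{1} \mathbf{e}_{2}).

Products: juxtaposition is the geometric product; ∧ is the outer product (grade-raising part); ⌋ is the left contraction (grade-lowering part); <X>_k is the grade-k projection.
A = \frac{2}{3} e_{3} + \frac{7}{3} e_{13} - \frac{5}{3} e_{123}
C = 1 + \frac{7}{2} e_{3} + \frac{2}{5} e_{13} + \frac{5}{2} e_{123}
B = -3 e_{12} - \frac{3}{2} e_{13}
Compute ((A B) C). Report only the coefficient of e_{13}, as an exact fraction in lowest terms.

step 1: \frac{7}{2} - e_{1} + \frac{5}{2} e_{2} - 5 e_{3} + 7 e_{23} - 2 e_{123}
step 2: 16 - \frac{41}{2} e_{1} - \frac{114}{5} e_{2} + \frac{153}{20} e_{3} + \frac{167}{10} e_{12} + \frac{83}{20} e_{13} + \frac{73}{4} e_{23} + \frac{23}{4} e_{123}
Answer: \frac{83}{20}


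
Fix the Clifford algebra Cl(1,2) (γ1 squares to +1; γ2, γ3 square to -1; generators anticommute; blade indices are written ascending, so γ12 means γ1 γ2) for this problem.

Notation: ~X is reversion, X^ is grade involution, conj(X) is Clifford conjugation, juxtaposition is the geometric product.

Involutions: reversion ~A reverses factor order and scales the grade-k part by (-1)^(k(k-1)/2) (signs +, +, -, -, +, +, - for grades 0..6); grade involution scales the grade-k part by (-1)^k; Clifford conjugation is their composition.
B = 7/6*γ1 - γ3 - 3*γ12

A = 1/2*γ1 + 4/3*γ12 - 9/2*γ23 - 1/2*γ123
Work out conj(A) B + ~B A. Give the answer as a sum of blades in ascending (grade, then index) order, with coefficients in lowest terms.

first term: 41/12 + 68/9*γ2 + 3/2*γ3 - 1/2*γ12 - 13*γ13 - 7/12*γ23 + 79/12*γ123
second term: 55/12 + 41/9*γ2 - 3/2*γ3 - 1/2*γ12 + 14*γ13 - 7/12*γ23 - 79/12*γ123
Answer: 8 + 109/9*γ2 - γ12 + γ13 - 7/6*γ23


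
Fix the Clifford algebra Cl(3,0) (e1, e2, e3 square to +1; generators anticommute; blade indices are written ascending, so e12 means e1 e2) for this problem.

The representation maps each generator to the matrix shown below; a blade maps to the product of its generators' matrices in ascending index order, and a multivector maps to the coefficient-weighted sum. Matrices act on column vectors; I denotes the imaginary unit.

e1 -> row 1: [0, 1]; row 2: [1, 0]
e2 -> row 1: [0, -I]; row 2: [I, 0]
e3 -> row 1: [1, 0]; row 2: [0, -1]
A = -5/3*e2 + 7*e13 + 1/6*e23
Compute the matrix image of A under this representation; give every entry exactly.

Bivector images (products of the table entries): rho(e13) = rho(e1)rho(e3) = row 1: [0, -1]; row 2: [1, 0]; rho(e23) = rho(e2)rho(e3) = row 1: [0, I]; row 2: [I, 0].
M = (-5/3)*rho(e2) + (7)*rho(e13) + (1/6)*rho(e23), summed entrywise:
Answer: row 1: [0, -7 + 11*I/6]; row 2: [7 - 3*I/2, 0]


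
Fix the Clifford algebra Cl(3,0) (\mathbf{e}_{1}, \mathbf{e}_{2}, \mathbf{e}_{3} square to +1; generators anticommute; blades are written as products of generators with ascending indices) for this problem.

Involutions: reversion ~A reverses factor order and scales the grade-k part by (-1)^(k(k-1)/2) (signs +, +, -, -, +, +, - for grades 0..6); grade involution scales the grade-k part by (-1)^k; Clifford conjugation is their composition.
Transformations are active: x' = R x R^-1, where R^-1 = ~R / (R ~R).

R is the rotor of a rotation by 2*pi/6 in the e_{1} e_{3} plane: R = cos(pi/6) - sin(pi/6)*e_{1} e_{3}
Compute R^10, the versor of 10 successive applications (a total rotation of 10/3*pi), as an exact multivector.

Rotor phase runs at HALF the rotation angle; powers of one rotor simply add phase, so after 10 steps in e_{1} e_{3} the phase is 10*pi/6 = \frac{5 \pi}{3} and R^10 = cos(\frac{5 \pi}{3}) - sin(\frac{5 \pi}{3})*e_{1} e_{3}.
cos(\frac{5 \pi}{3}) = \frac{1}{2} and sin(\frac{5 \pi}{3}) = - \frac{\sqrt{3}}{2}, so R^10 = \frac{1}{2} + \frac{\sqrt{3}}{2} e_{1} e_{3}. The net rotation is 4/3*pi (after discarding 1 full turn, each of which contributes a factor -1 to the rotor); the rotor keeps the half-angle phase exactly.
Answer: \frac{1}{2} + \frac{\sqrt{3}}{2} e_{1} e_{3}


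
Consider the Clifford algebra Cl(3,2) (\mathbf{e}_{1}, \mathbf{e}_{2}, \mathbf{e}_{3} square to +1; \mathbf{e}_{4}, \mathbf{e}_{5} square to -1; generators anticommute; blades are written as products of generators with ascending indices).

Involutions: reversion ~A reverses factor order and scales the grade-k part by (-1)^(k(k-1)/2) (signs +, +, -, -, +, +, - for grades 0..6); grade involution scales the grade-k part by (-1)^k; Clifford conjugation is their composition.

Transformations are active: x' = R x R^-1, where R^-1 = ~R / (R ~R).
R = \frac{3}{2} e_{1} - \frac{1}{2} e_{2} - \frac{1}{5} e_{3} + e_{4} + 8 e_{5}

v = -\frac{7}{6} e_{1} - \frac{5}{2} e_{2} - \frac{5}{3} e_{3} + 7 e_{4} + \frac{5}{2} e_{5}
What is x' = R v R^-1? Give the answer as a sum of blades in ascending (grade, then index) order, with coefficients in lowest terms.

~R = \frac{3}{2} e_{1} - \frac{1}{2} e_{2} - \frac{1}{5} e_{3} + e_{4} + 8 e_{5}, and R ~R = -\frac{3123}{50}, so R^-1 = ~R / (-\frac{3123}{50}).
R v = -\frac{163}{6} - \frac{13}{3} e_{1} e_{2} - \frac{41}{15} e_{1} e_{3} + \frac{35}{3} e_{1} e_{4} + \frac{157}{12} e_{1} e_{5} + \frac{1}{3} e_{2} e_{3} - e_{2} e_{4} + \frac{75}{4} e_{2} e_{5} + \frac{4}{15} e_{3} e_{4} + \frac{77}{6} e_{3} e_{5} - \frac{107}{2} e_{4} e_{5}
Answer: \frac{15437}{6246} e_{1} + \frac{38695}{18738} e_{2} + \frac{13985}{9369} e_{3} - \frac{57433}{9369} e_{4} + \frac{83555}{18738} e_{5}


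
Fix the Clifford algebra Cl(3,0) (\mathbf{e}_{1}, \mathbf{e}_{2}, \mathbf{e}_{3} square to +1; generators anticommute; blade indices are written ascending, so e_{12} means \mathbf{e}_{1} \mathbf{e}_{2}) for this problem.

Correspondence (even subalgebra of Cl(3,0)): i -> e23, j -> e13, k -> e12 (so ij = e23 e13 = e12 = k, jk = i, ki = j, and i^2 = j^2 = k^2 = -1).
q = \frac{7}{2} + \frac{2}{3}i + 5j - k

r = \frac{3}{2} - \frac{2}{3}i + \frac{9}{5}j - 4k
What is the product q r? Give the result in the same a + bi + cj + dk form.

In blades: q = \frac{7}{2} - e_{12} + 5 e_{13} + \frac{2}{3} e_{23}, r = \frac{3}{2} - 4 e_{12} + \frac{9}{5} e_{13} - \frac{2}{3} e_{23}.
Distribute q over r term by term (generator squares from the signature, products reordered to ascending indices): (\frac{7}{2})*r = \frac{21}{4} - 14 e_{12} + \frac{63}{10} e_{13} - \frac{7}{3} e_{23}; (-e_{12})*r = -4 - \frac{3}{2} e_{12} + \frac{2}{3} e_{13} + \frac{9}{5} e_{23}; (5 e_{13})*r = -9 + \frac{10}{3} e_{12} + \frac{15}{2} e_{13} - 20 e_{23}; (\frac{2}{3} e_{23})*r = \frac{4}{9} + \frac{6}{5} e_{12} + \frac{8}{3} e_{13} + e_{23}.
Sum: -\frac{263}{36} - \frac{329}{30} e_{12} + \frac{257}{15} e_{13} - \frac{293}{15} e_{23}; translating back through the correspondence:
Answer: -\frac{263}{36} - \frac{293}{15}i + \frac{257}{15}j - \frac{329}{30}k


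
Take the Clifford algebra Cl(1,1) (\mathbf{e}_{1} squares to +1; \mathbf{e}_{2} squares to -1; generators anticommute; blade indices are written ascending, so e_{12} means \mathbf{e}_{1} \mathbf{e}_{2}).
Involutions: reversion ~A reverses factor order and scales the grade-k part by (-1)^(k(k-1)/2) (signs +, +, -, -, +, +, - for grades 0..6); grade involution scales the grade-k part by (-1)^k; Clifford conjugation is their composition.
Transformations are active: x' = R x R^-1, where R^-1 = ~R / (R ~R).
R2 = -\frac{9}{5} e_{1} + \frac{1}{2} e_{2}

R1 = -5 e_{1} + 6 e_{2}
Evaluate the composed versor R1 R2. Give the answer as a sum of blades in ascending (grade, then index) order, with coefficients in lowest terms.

Distribute over the terms of R1 (each basis-blade product reordered to ascending indices, repeated generators contracted through their squares):
(-5 e_{1}) R2 = 9 - \frac{5}{2} e_{12}
(6 e_{2}) R2 = -3 + \frac{54}{5} e_{12}
Summing the partial products and collecting blades:
Answer: 6 + \frac{83}{10} e_{12}


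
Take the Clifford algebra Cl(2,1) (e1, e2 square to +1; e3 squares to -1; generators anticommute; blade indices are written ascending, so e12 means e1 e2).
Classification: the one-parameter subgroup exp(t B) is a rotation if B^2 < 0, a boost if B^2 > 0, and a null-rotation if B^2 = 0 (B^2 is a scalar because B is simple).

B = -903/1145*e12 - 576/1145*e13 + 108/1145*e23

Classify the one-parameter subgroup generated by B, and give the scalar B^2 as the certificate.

B^2 term by term: the squares give (-903/1145)^2*(e12)^2 + (-576/1145)^2*(e13)^2 + (108/1145)^2*(e23)^2 = 815409/1311025*(-1) + 331776/1311025*(+1) + 11664/1311025*(+1) = -9/25 (each basis 2-blade squares to minus the product of its generators' squares); cross terms between blades sharing an index anticommute and cancel. So B^2 = -9/25.
Answer: rotation, certificate B^2 = -9/25. The class reads off the invariant scalar -9/25 directly.


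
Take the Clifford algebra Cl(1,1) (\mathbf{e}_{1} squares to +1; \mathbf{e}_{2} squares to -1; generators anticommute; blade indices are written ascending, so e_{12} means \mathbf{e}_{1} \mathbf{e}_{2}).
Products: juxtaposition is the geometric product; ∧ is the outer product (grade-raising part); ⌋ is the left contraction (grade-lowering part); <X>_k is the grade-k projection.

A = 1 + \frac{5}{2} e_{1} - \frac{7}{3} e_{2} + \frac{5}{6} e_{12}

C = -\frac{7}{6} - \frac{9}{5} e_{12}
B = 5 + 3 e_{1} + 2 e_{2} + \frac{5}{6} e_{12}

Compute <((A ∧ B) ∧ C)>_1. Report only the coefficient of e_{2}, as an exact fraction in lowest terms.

step 1: 5 + \frac{31}{2} e_{1} - \frac{29}{3} e_{2} + 17 e_{12}
step 2: -\frac{35}{6} - \frac{217}{12} e_{1} + \frac{203}{18} e_{2} - \frac{173}{6} e_{12}
step 3: -\frac{217}{12} e_{1} + \frac{203}{18} e_{2}
Answer: \frac{203}{18}


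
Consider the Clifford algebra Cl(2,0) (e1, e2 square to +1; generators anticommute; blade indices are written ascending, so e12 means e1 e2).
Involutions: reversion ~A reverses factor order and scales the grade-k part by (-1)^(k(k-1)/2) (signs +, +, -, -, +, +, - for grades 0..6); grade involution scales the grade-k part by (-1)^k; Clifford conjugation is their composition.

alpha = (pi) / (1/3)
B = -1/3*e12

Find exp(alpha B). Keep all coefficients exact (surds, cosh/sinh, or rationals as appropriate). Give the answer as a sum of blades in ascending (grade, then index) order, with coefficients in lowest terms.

B^2 = (-1/3)^2*(e12)^2 = 1/9*(-1) = -1/9 (a basis 2-blade squares to minus the product of its generators' squares).
B^2 = -1/9 — circular case — the even/odd split gives cos and sin: l = 1/3, alpha*l = pi, so exp(alpha B) = cos(pi) + (sin(pi)/(1/3))*B = -1 + (0)*B.
Answer: -1


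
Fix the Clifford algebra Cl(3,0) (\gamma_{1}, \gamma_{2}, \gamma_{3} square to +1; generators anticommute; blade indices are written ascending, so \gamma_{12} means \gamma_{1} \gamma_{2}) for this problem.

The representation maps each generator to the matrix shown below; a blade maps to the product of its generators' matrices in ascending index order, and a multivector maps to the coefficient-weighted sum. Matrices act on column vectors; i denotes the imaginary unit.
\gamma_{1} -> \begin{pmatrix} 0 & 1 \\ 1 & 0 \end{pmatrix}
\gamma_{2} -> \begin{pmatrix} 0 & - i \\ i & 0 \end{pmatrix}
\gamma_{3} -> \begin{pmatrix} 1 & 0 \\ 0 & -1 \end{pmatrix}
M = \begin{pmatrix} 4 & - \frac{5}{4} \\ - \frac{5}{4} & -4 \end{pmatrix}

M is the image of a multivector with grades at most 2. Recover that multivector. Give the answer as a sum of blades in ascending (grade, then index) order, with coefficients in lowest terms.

Method: 1, rho(\gamma_{1}), rho(\gamma_{2}), rho(\gamma_{3}) form a trace-orthogonal basis of the 2x2 complex matrices (tr(X Y) = 2 if X = Y, else 0), so M = m0*1 + m1*rho(\gamma_{1}) + m2*rho(\gamma_{2}) + m3*rho(\gamma_{3}) with m0 = tr(M)/2 = 0, m1 = tr(M rho(\gamma_{1}))/2 = - \frac{5}{4}, m2 = tr(M rho(\gamma_{2}))/2 = 0, m3 = tr(M rho(\gamma_{3}))/2 = 4.
Multiplying table entries, the bivector images are rho(\gamma_{12}) = i*rho(\gamma_{3}), rho(\gamma_{13}) = -i*rho(\gamma_{2}), rho(\gamma_{23}) = i*rho(\gamma_{1}); with real blade coefficients the real parts of m0..m3 are the coefficients of 1, \gamma_{1}, \gamma_{2}, \gamma_{3} and the imaginary parts give the bivectors (\gamma_{23}: Im m1, \gamma_{13}: -Im m2, \gamma_{12}: Im m3).
Answer: -\frac{5}{4} \gamma_{1} + 4 \gamma_{3}


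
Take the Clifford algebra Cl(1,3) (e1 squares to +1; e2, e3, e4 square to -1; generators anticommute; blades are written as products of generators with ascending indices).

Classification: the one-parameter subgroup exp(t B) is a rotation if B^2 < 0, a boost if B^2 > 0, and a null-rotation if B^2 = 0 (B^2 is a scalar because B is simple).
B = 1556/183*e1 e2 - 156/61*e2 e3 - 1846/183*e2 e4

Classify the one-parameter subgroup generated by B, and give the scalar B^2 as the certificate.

B^2 term by term: the squares give (1556/183)^2*(e1 e2)^2 + (-156/61)^2*(e2 e3)^2 + (-1846/183)^2*(e2 e4)^2 = 2421136/33489*(+1) + 24336/3721*(-1) + 3407716/33489*(-1) = -36 (each basis 2-blade squares to minus the product of its generators' squares); cross terms between blades sharing an index anticommute and cancel. So B^2 = -36.
Answer: rotation, certificate B^2 = -36. Check the certificate: B^2 = -36, and that sign is decisive whatever form B takes.


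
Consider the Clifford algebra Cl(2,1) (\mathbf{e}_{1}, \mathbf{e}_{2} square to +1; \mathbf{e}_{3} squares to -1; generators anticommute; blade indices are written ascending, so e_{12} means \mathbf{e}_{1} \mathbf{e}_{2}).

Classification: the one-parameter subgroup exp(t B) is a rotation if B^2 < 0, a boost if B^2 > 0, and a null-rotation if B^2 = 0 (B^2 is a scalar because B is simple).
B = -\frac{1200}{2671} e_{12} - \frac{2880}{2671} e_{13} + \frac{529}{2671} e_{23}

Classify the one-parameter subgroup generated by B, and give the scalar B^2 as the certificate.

B^2 term by term: the squares give (-\frac{1200}{2671})^2*(e_{12})^2 + (-\frac{2880}{2671})^2*(e_{13})^2 + (\frac{529}{2671})^2*(e_{23})^2 = \frac{1440000}{7134241}*(-1) + \frac{8294400}{7134241}*(+1) + \frac{279841}{7134241}*(+1) = 1 (each basis 2-blade squares to minus the product of its generators' squares); cross terms between blades sharing an index anticommute and cancel. So B^2 = 1.
Answer: boost, certificate B^2 = 1. Check the certificate: B^2 = 1, and that sign is decisive whatever form B takes.


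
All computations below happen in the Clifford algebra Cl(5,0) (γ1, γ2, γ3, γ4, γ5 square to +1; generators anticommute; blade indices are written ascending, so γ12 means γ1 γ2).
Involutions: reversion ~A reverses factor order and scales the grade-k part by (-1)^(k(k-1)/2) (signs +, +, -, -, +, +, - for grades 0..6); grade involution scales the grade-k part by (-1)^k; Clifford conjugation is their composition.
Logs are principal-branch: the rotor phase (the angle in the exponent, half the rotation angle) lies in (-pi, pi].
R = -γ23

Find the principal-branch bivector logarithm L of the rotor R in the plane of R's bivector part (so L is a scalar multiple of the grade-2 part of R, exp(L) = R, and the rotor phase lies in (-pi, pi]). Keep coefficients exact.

The scalar part of R is 0, so the principal-branch rotor phase is pinned; divide the bivector part by its sine to get the unit plane — L is the phase times that plane.
Concretely: cos(phase) = 0 gives phase = ±pi/2, and since phase/sin(phase) is even the sign is immaterial: L = (phase/sin(phase)) * <R>_2 = (pi/2) * <R>_2.
Answer: -pi/2*γ23


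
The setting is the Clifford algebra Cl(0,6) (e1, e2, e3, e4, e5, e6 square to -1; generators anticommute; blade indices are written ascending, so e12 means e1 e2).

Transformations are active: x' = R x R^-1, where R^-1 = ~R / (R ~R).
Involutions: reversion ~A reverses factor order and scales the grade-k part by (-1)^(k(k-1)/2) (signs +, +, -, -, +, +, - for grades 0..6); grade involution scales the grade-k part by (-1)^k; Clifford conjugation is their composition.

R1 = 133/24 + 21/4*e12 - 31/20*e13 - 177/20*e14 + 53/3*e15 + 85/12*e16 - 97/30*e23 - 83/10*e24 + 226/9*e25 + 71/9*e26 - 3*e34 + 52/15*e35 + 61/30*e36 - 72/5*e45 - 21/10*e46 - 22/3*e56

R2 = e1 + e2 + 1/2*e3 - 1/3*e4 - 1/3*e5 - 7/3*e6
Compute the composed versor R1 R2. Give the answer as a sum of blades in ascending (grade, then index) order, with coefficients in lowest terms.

Distribute over the terms of R2 (each basis-blade product reordered to ascending indices, repeated generators contracted through their squares):
R1 (e1) = 133/24*e1 + 21/4*e2 - 31/20*e3 - 177/20*e4 + 53/3*e5 + 85/12*e6 - 97/30*e123 - 83/10*e124 + 226/9*e125 + 71/9*e126 - 3*e134 + 52/15*e135 + 61/30*e136 - 72/5*e145 - 21/10*e146 - 22/3*e156
R1 (e2) = -21/4*e1 + 133/24*e2 - 97/30*e3 - 83/10*e4 + 226/9*e5 + 71/9*e6 + 31/20*e123 + 177/20*e124 - 53/3*e125 - 85/12*e126 - 3*e234 + 52/15*e235 + 61/30*e236 - 72/5*e245 - 21/10*e246 - 22/3*e256
R1 (1/2*e3) = 31/40*e1 + 97/60*e2 + 133/48*e3 - 3/2*e4 + 26/15*e5 + 61/60*e6 + 21/8*e123 + 177/40*e134 - 53/6*e135 - 85/24*e136 + 83/20*e234 - 113/9*e235 - 71/18*e236 - 36/5*e345 - 21/20*e346 - 11/3*e356
R1 (-1/3*e4) = -59/20*e1 - 83/30*e2 - e3 - 133/72*e4 + 24/5*e5 + 7/10*e6 - 7/4*e124 + 31/60*e134 + 53/9*e145 + 85/36*e146 + 97/90*e234 + 226/27*e245 + 71/27*e246 + 52/45*e345 + 61/90*e346 + 22/9*e456
R1 (-1/3*e5) = 53/9*e1 + 226/27*e2 + 52/45*e3 - 24/5*e4 - 133/72*e5 + 22/9*e6 - 7/4*e125 + 31/60*e135 + 59/20*e145 + 85/36*e156 + 97/90*e235 + 83/30*e245 + 71/27*e256 + e345 + 61/90*e356 - 7/10*e456
R1 (-7/3*e6) = 595/36*e1 + 497/27*e2 + 427/90*e3 - 49/10*e4 - 154/9*e5 - 931/72*e6 - 49/4*e126 + 217/60*e136 + 413/20*e146 - 371/9*e156 + 679/90*e236 + 581/30*e246 - 1582/27*e256 + 7*e346 - 364/45*e356 + 168/5*e456
Summing the partial products and collecting blades:
Answer: 308/15*e1 + 13111/360*e2 + 231/80*e3 - 10871/360*e4 + 10927/360*e5 + 2233/360*e6 + 113/120*e123 - 6/5*e124 + 205/36*e125 - 103/9*e126 + 233/120*e134 - 97/20*e135 + 253/120*e136 - 1001/180*e145 + 941/45*e146 - 1663/36*e156 + 401/180*e234 - 721/90*e235 + 169/30*e236 - 881/270*e245 + 2686/135*e246 - 1709/27*e256 - 227/45*e345 + 1193/180*e346 - 997/90*e356 + 3181/90*e456


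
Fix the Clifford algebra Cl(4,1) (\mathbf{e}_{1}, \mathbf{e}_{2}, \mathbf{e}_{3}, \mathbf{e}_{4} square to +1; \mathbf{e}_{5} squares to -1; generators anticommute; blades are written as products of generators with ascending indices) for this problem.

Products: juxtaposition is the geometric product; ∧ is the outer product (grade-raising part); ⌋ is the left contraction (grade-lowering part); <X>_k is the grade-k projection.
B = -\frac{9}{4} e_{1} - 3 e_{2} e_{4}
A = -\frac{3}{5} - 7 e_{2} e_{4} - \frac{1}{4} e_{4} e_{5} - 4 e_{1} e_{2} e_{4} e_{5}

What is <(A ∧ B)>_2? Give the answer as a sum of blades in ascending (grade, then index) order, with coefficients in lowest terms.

step 1: \frac{27}{20} e_{1} + \frac{9}{5} e_{2} e_{4} + \frac{63}{4} e_{1} e_{2} e_{4} + \frac{9}{16} e_{1} e_{4} e_{5}
step 2: \frac{9}{5} e_{2} e_{4}
Answer: \frac{9}{5} e_{2} e_{4}


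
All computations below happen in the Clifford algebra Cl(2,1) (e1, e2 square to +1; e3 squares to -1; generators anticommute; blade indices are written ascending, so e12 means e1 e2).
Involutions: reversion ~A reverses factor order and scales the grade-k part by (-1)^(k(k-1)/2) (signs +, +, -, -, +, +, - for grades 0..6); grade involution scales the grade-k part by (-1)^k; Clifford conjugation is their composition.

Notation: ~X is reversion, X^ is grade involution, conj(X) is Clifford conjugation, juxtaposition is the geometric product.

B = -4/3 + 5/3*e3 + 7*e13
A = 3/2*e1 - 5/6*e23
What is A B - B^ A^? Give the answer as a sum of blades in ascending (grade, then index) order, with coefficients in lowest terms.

first term: -2*e1 + 25/18*e2 + 21/2*e3 + 35/6*e12 + 5/2*e13 + 10/9*e23
second term: 2*e1 + 25/18*e2 + 21/2*e3 - 35/6*e12 - 5/2*e13 + 10/9*e23
Answer: -4*e1 + 35/3*e12 + 5*e13


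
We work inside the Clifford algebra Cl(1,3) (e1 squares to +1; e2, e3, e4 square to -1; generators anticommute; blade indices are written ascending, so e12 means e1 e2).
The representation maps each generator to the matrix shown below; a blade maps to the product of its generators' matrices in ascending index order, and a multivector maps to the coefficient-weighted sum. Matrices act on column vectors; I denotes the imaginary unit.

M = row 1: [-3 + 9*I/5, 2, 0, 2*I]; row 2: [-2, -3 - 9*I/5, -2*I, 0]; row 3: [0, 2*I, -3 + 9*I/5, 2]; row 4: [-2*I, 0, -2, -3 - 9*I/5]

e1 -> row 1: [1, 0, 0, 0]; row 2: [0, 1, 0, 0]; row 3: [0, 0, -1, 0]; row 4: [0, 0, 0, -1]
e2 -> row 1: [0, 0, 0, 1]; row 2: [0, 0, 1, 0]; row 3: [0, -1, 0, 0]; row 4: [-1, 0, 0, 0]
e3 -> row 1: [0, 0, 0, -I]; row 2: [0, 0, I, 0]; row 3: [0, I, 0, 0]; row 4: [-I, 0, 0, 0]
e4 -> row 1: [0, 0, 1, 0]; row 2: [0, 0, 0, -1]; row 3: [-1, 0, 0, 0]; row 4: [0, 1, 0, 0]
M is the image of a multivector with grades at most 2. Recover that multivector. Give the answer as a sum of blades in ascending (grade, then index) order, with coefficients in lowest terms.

Method: the blade images are trace-orthogonal — tr(rho(e_A) rho(e_B)^-1) = 4 if A = B and 0 otherwise — and rho(e_A)^-1 = (e_A)^2 * rho(e_A) with (e_A)^2 = +1 or -1, so the coefficient of e_A in the preimage is (e_A)^2 * tr(M rho(e_A))/4.
Nonzero projections over blades of grade <= 2: 1: (1)^2 = +1, tr(M 1) = -12, coefficient -3; e13: (e13)^2 = +1, tr(M rho(e13)) = -8, coefficient -2; e23: (e23)^2 = -1, tr(M rho(e23)) = 36/5, coefficient -9/5; e24: (e24)^2 = -1, tr(M rho(e24)) = -8, coefficient 2. Every other blade of grade <= 2 projects to 0.
Answer: -3 - 2*e13 - 9/5*e23 + 2*e24


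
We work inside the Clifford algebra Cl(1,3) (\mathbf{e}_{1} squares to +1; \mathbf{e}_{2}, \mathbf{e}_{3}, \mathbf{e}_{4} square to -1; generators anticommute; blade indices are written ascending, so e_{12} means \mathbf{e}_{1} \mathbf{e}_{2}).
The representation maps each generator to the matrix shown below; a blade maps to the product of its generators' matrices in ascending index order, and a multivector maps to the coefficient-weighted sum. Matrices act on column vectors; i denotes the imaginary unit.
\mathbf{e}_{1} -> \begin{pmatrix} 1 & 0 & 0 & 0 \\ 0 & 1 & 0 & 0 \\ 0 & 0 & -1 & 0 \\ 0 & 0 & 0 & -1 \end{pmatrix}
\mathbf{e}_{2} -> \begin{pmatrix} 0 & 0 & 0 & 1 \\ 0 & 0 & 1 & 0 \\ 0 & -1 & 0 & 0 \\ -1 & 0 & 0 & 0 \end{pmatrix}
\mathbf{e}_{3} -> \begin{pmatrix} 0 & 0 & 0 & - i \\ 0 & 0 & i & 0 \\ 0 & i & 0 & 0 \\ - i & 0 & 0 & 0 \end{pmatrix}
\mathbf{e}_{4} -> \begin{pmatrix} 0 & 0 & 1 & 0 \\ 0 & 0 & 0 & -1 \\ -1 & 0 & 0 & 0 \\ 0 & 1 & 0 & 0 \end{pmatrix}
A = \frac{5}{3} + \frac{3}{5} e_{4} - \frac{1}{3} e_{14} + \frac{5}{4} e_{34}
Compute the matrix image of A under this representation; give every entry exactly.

Bivector images (products of the table entries): rho(e_{14}) = rho(\mathbf{e}_{1})rho(\mathbf{e}_{4}) = \begin{pmatrix} 0 & 0 & 1 & 0 \\ 0 & 0 & 0 & -1 \\ 1 & 0 & 0 & 0 \\ 0 & -1 & 0 & 0 \end{pmatrix}; rho(e_{34}) = rho(\mathbf{e}_{3})rho(\mathbf{e}_{4}) = \begin{pmatrix} 0 & - i & 0 & 0 \\ - i & 0 & 0 & 0 \\ 0 & 0 & 0 & - i \\ 0 & 0 & - i & 0 \end{pmatrix}.
M = (\frac{5}{3})*1 + (\frac{3}{5})*rho(e_{4}) + (-\frac{1}{3})*rho(e_{14}) + (\frac{5}{4})*rho(e_{34}), summed entrywise (1 is the identity matrix):
Answer: \begin{pmatrix} \frac{5}{3} & - \frac{5 i}{4} & \frac{4}{15} & 0 \\ - \frac{5 i}{4} & \frac{5}{3} & 0 & - \frac{4}{15} \\ - \frac{14}{15} & 0 & \frac{5}{3} & - \frac{5 i}{4} \\ 0 & \frac{14}{15} & - \frac{5 i}{4} & \frac{5}{3} \end{pmatrix}
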